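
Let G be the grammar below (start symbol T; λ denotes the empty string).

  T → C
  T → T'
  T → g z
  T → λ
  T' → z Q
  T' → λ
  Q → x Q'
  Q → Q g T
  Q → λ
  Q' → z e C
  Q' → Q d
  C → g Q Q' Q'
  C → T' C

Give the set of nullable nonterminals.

Directly nullable (have an λ-production): T, T', Q.
No other nonterminal has a production whose RHS symbols are all nullable.

{ Q, T, T' }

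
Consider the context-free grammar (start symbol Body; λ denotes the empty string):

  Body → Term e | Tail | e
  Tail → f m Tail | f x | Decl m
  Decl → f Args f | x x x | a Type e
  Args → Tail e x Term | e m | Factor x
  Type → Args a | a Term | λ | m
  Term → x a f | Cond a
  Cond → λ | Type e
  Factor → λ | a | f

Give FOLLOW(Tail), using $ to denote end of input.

{ $, e }

In Body → Tail: Tail is at the end, add FOLLOW(Body) = { $ }.
In Tail → f m Tail: Tail is at the end, add FOLLOW(Tail) = { $, e }.
In Args → Tail e x Term: add FIRST(e x Term) = { e }.
Union: FOLLOW(Tail) = { $, e }.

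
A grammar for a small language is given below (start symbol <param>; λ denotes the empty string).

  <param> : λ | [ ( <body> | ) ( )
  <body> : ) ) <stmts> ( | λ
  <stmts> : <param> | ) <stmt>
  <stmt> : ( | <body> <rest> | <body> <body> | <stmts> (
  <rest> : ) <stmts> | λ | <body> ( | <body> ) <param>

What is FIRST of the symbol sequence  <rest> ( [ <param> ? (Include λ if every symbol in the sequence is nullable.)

{ (, ) }

Add FIRST(<rest>)\{λ} = { (, ) }; <rest> is nullable, continue.
( is a terminal; add {(} and stop.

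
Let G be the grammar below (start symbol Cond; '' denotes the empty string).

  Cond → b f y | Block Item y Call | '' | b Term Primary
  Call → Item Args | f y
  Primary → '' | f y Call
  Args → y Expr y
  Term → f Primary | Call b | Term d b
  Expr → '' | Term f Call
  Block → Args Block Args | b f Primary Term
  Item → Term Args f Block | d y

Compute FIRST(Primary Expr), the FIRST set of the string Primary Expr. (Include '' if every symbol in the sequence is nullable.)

{ d, f, '' }

Add FIRST(Primary)\{''} = { f }; Primary is nullable, continue.
Add FIRST(Expr)\{''} = { d, f }; Expr is nullable, continue.
Every symbol is nullable, so include ''.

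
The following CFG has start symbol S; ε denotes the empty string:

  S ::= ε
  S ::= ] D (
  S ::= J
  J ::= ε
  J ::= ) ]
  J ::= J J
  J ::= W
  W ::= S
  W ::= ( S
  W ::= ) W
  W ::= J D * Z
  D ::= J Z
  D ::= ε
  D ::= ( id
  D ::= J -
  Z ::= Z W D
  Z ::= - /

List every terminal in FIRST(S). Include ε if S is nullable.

S ::= ε contributes ε.
S ::= ] D ( contributes {]}.
From S ::= J: add FIRST(J) = { (, ), *, -, ], ε } (including ε since J is nullable).
Union: FIRST(S) = { (, ), *, -, ], ε }.

{ (, ), *, -, ], ε }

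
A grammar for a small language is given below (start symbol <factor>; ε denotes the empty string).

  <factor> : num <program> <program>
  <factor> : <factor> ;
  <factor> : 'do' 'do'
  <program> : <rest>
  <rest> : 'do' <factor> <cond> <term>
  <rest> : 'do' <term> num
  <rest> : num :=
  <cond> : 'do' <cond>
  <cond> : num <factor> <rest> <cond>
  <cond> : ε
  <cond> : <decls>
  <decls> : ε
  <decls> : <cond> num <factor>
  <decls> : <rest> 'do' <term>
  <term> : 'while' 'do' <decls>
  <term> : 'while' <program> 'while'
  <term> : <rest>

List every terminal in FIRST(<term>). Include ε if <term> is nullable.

{ 'do', 'while', num }

<term> : 'while' 'do' <decls> contributes {'while'}.
<term> : 'while' <program> 'while' contributes {'while'}.
From <term> : <rest>: add FIRST(<rest>) = { 'do', num }.
Union: FIRST(<term>) = { 'do', 'while', num }.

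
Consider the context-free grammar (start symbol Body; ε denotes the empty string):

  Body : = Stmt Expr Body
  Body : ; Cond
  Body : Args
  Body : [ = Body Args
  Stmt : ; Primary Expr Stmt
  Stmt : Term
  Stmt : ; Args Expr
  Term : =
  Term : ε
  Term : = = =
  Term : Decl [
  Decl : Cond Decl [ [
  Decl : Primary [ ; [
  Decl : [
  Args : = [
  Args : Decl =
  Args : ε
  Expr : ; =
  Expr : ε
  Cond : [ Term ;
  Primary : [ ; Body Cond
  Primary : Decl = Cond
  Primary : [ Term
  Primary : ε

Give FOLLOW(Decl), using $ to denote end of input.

{ =, [ }

In Term : Decl [: add FIRST([) = { [ }.
In Decl : Cond Decl [ [: add FIRST([ [) = { [ }.
In Args : Decl =: add FIRST(=) = { = }.
In Primary : Decl = Cond: add FIRST(= Cond) = { = }.
Union: FOLLOW(Decl) = { =, [ }.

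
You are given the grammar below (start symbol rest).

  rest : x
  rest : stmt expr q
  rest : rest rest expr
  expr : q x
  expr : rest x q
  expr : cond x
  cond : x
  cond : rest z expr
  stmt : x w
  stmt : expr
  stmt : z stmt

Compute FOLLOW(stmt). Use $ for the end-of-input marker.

{ q, x, z }

In rest : stmt expr q: add FIRST(expr q) = { q, x, z }.
In stmt : z stmt: stmt is at the end, add FOLLOW(stmt) = { q, x, z }.
Union: FOLLOW(stmt) = { q, x, z }.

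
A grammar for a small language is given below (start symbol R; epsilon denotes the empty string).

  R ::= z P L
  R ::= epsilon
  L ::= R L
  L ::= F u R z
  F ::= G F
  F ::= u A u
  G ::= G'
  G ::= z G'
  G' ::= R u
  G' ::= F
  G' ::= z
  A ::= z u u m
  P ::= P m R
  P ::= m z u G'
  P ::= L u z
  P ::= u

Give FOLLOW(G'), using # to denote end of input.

In G ::= G': G' is at the end, add FOLLOW(G) = { u, z }.
In G ::= z G': G' is at the end, add FOLLOW(G) = { u, z }.
In P ::= m z u G': G' is at the end, add FOLLOW(P) = { m, u, z }.
Union: FOLLOW(G') = { m, u, z }.

{ m, u, z }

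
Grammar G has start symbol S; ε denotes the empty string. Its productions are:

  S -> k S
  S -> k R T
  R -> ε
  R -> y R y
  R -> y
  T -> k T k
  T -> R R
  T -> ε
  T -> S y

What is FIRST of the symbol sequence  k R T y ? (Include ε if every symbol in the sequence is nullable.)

{ k }

k is a terminal; add {k} and stop.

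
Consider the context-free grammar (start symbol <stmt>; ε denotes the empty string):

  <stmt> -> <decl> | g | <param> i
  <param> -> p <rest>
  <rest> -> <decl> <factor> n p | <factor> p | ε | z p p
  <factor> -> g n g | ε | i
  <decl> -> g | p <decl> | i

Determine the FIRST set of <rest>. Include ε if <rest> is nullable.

{ g, i, p, z, ε }

From <rest> -> <decl> <factor> n p: add FIRST(<decl>) = { g, i, p }.
From <rest> -> <factor> p: <factor> nullable, take FIRST(<factor>) ∪ {p} = { g, i, p }.
<rest> -> ε contributes ε.
<rest> -> z p p contributes {z}.
Union: FIRST(<rest>) = { g, i, p, z, ε }.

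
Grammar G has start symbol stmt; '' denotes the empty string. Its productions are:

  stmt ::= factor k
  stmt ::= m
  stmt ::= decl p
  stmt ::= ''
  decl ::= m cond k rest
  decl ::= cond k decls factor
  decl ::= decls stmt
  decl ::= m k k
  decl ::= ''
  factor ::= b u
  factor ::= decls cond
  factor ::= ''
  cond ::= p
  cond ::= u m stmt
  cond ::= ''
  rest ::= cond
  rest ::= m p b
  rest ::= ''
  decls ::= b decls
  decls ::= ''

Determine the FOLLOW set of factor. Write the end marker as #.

In stmt ::= factor k: add FIRST(k) = { k }.
In decl ::= cond k decls factor: factor is at the end, add FOLLOW(decl) = { p }.
Union: FOLLOW(factor) = { k, p }.

{ k, p }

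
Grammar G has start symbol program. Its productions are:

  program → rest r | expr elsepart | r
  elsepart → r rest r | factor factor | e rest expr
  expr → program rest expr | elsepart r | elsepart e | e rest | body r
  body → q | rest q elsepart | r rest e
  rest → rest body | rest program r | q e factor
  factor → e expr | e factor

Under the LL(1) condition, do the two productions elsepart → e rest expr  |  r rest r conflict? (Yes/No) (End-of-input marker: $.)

FIRST(e rest expr) = { e } and FIRST(r rest r) = { r }.
The FIRST sets are disjoint and neither alternative is nullable — no conflict.

No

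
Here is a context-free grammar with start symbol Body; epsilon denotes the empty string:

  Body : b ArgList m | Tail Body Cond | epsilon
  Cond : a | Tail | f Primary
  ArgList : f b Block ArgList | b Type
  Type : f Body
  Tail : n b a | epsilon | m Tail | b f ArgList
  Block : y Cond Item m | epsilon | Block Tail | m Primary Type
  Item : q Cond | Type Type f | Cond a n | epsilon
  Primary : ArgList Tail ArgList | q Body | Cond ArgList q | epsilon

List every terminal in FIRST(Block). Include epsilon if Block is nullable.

Block : y Cond Item m contributes {y}.
Block : epsilon contributes epsilon.
From Block : Block Tail: Block, Tail nullable, take FIRST(Block) ∪ FIRST(Tail) = { b, m, n, y }; also epsilon since the whole RHS is nullable.
Block : m Primary Type contributes {m}.
Union: FIRST(Block) = { b, m, n, y, epsilon }.

{ b, m, n, y, epsilon }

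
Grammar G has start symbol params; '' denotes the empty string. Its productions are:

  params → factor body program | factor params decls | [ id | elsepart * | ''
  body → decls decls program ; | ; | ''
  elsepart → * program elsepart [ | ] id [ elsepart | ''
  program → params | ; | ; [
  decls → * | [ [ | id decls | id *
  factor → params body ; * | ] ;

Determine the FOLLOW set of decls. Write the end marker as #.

{ #, *, ;, [, ], id }

In params → factor params decls: decls is at the end, add FOLLOW(params) = { #, *, ;, [, ], id }.
In body → decls decls program ;: add FIRST(decls program ;) = { *, [, id }.
In body → decls decls program ;: add FIRST(program ;) = { *, ;, [, ], id }.
In decls → id decls: decls is at the end, add FOLLOW(decls) = { #, *, ;, [, ], id }.
Union: FOLLOW(decls) = { #, *, ;, [, ], id }.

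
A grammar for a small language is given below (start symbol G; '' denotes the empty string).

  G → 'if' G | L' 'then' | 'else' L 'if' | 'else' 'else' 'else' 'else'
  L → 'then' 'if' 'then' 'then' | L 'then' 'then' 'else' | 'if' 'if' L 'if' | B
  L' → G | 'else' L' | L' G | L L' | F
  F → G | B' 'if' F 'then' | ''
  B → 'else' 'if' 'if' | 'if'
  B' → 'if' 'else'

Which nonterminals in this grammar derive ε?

{ F, L' }

Directly nullable (have an ''-production): F.
L' → F with every symbol nullable, so L' is nullable.
No other nonterminal has a production whose RHS symbols are all nullable.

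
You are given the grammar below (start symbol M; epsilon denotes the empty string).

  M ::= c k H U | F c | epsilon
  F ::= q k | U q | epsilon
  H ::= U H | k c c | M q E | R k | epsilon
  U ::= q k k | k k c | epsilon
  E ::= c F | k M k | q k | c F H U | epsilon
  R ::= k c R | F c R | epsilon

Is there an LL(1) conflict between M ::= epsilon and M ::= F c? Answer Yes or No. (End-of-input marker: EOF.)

Yes

FIRST(epsilon) = { epsilon } and FIRST(F c) = { c, k, q }.
The first alternative is nullable and FOLLOW(M) = { EOF, k, q } shares k with FIRST of the second — conflict.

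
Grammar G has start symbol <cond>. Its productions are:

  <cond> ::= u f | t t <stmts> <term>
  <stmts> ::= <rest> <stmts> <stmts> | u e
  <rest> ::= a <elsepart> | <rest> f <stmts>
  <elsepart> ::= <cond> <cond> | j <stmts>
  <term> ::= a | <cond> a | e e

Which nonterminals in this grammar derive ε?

{ } (none)

No nonterminal has an empty production or an RHS whose symbols are all nullable.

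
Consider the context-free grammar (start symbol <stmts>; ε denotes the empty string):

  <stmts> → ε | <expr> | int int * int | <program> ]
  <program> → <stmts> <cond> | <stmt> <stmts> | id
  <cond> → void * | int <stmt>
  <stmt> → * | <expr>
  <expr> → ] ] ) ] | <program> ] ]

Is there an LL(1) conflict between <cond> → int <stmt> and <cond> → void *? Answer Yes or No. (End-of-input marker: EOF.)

FIRST(int <stmt>) = { int } and FIRST(void *) = { void }.
The FIRST sets are disjoint and neither alternative is nullable — no conflict.

No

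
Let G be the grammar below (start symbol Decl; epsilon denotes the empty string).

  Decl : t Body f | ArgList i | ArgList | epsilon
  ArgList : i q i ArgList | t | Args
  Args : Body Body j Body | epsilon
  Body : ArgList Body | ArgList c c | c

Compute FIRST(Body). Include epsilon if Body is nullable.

{ c, i, t }

From Body : ArgList Body: ArgList nullable, take FIRST(ArgList) ∪ FIRST(Body) = { c, i, t }.
From Body : ArgList c c: ArgList nullable, take FIRST(ArgList) ∪ {c} = { c, i, t }.
Body : c contributes {c}.
Union: FIRST(Body) = { c, i, t }.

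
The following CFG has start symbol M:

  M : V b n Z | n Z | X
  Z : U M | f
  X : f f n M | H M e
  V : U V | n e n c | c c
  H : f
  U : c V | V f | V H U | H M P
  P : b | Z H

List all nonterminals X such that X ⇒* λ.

{ } (none)

No nonterminal has an empty production or an RHS whose symbols are all nullable.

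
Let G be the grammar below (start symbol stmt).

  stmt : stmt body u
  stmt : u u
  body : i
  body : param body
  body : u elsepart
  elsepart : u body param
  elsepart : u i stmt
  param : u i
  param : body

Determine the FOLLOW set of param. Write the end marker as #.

In body : param body: add FIRST(body) = { i, u }.
In elsepart : u body param: param is at the end, add FOLLOW(elsepart) = { i, u }.
Union: FOLLOW(param) = { i, u }.

{ i, u }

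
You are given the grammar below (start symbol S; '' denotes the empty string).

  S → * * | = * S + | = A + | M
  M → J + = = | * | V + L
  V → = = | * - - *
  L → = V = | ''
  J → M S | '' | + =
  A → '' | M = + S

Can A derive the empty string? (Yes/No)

A has an ''-production, so A ⇒ ''.

Yes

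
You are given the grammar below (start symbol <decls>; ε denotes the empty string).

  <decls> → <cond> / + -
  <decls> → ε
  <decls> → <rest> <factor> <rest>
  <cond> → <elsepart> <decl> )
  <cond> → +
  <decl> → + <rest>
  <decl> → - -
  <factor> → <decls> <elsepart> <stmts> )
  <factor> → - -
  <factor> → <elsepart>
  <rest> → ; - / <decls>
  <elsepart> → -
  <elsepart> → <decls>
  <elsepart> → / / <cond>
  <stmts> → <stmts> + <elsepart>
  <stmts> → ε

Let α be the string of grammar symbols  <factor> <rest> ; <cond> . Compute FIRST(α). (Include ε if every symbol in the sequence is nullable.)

{ ), +, -, /, ; }

Add FIRST(<factor>)\{ε} = { ), +, -, /, ; }; <factor> is nullable, continue.
Add FIRST(<rest>) = { ; }; <rest> is not nullable, stop.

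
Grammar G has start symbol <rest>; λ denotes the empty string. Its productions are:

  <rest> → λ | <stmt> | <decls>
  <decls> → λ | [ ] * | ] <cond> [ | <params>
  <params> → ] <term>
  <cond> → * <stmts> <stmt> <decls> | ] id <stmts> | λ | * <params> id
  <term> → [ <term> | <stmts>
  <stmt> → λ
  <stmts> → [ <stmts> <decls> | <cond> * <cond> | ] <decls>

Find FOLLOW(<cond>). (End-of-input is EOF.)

{ EOF, *, [, ], id }

In <decls> → ] <cond> [: add FIRST([) = { [ }.
In <stmts> → <cond> * <cond>: add FIRST(* <cond>) = { * }.
In <stmts> → <cond> * <cond>: <cond> is at the end, add FOLLOW(<stmts>) = { EOF, *, [, ], id }.
Union: FOLLOW(<cond>) = { EOF, *, [, ], id }.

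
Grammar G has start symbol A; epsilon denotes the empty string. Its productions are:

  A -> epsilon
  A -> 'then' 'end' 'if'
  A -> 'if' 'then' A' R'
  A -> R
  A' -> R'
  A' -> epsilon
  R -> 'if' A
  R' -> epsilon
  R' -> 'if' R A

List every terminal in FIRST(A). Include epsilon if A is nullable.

A -> epsilon contributes epsilon.
A -> 'then' 'end' 'if' contributes {'then'}.
A -> 'if' 'then' A' R' contributes {'if'}.
From A -> R: add FIRST(R) = { 'if' }.
Union: FIRST(A) = { 'if', 'then', epsilon }.

{ 'if', 'then', epsilon }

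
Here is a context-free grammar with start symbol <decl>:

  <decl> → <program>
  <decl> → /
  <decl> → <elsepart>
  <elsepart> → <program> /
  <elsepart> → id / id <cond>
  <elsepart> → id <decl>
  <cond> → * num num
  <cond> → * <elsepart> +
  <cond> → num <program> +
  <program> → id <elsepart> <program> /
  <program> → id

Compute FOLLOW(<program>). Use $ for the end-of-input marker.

In <decl> → <program>: <program> is at the end, add FOLLOW(<decl>) = { $, +, id }.
In <elsepart> → <program> /: add FIRST(/) = { / }.
In <cond> → num <program> +: add FIRST(+) = { + }.
In <program> → id <elsepart> <program> /: add FIRST(/) = { / }.
Union: FOLLOW(<program>) = { $, +, /, id }.

{ $, +, /, id }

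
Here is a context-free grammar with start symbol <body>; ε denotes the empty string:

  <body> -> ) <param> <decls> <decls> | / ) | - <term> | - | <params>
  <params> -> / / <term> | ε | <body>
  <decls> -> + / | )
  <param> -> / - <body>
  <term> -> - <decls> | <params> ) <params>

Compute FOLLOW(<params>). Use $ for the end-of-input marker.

In <body> -> <params>: <params> is at the end, add FOLLOW(<body>) = { $, ), + }.
In <term> -> <params> ) <params>: add FIRST() <params>) = { ) }.
In <term> -> <params> ) <params>: <params> is at the end, add FOLLOW(<term>) = { $, ), + }.
Union: FOLLOW(<params>) = { $, ), + }.

{ $, ), + }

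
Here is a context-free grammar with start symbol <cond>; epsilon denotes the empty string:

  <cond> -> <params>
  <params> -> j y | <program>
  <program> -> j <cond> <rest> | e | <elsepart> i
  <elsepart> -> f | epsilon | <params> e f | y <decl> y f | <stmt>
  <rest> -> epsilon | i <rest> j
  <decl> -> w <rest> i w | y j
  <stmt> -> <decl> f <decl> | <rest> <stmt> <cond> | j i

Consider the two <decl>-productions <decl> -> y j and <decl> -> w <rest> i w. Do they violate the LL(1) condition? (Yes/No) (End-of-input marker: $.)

FIRST(y j) = { y } and FIRST(w <rest> i w) = { w }.
The FIRST sets are disjoint and neither alternative is nullable — no conflict.

No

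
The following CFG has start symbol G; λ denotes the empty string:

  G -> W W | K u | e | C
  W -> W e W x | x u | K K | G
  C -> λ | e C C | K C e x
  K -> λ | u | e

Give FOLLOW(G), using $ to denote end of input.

G is the start symbol, so $ ∈ FOLLOW(G).
In W -> G: G is at the end, add FOLLOW(W) = { $, e, u, x }.
Union: FOLLOW(G) = { $, e, u, x }.

{ $, e, u, x }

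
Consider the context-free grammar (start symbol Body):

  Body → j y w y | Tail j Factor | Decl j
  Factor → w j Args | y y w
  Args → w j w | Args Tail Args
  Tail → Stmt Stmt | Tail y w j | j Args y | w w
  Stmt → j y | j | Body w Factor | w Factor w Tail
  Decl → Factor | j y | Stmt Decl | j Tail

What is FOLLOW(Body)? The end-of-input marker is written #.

Body is the start symbol, so # ∈ FOLLOW(Body).
In Stmt → Body w Factor: add FIRST(w Factor) = { w }.
Union: FOLLOW(Body) = { #, w }.

{ #, w }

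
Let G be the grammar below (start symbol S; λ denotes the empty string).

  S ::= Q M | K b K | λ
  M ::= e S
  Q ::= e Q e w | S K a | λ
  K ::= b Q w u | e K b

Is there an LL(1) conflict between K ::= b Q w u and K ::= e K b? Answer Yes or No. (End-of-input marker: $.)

No

FIRST(b Q w u) = { b } and FIRST(e K b) = { e }.
The FIRST sets are disjoint and neither alternative is nullable — no conflict.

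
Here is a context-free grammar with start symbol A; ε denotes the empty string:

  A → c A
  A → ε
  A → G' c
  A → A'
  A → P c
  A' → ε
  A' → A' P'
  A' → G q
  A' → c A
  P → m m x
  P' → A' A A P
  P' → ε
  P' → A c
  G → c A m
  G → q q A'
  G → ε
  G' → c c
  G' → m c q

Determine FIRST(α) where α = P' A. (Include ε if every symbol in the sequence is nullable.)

{ c, m, q, ε }

Add FIRST(P')\{ε} = { c, m, q }; P' is nullable, continue.
Add FIRST(A)\{ε} = { c, m, q }; A is nullable, continue.
Every symbol is nullable, so include ε.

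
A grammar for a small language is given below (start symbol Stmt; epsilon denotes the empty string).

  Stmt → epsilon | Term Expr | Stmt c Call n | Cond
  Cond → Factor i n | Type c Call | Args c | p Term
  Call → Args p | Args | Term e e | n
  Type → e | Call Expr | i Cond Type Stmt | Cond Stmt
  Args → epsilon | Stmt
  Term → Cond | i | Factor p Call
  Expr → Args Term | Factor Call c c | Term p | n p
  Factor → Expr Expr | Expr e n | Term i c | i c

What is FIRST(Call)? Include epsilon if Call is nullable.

From Call → Args p: Args nullable, take FIRST(Args) ∪ {p} = { c, e, i, n, p }.
From Call → Args: add FIRST(Args) = { c, e, i, n, p, epsilon } (including epsilon since Args is nullable).
From Call → Term e e: add FIRST(Term) = { c, e, i, n, p }.
Call → n contributes {n}.
Union: FIRST(Call) = { c, e, i, n, p, epsilon }.

{ c, e, i, n, p, epsilon }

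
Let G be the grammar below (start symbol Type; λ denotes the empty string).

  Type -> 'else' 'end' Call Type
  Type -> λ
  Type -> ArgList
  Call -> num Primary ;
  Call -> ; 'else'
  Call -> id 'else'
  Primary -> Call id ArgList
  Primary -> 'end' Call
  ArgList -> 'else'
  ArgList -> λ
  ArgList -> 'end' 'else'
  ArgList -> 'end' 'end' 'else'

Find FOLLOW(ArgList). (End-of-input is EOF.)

{ EOF, ; }

In Type -> ArgList: ArgList is at the end, add FOLLOW(Type) = { EOF }.
In Primary -> Call id ArgList: ArgList is at the end, add FOLLOW(Primary) = { ; }.
Union: FOLLOW(ArgList) = { EOF, ; }.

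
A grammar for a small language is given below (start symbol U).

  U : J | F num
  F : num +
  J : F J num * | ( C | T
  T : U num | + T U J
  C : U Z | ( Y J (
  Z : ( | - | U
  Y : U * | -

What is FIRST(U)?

From U : J: add FIRST(J) = { (, +, num }.
From U : F num: add FIRST(F) = { num }.
Union: FIRST(U) = { (, +, num }.

{ (, +, num }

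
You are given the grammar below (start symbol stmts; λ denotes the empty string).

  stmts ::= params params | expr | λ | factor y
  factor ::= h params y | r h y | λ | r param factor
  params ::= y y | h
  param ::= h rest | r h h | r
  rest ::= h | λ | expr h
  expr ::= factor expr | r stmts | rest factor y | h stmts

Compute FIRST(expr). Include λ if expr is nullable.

{ h, r, y }

From expr ::= factor expr: factor nullable, take FIRST(factor) ∪ FIRST(expr) = { h, r, y }.
expr ::= r stmts contributes {r}.
From expr ::= rest factor y: rest, factor nullable, take FIRST(rest) ∪ FIRST(factor) ∪ {y} = { h, r, y }.
expr ::= h stmts contributes {h}.
Union: FIRST(expr) = { h, r, y }.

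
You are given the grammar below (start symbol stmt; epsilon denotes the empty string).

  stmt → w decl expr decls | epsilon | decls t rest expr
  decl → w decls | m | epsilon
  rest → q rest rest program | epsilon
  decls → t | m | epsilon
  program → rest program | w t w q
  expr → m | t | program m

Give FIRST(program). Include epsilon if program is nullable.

From program → rest program: rest nullable, take FIRST(rest) ∪ FIRST(program) = { q, w }.
program → w t w q contributes {w}.
Union: FIRST(program) = { q, w }.

{ q, w }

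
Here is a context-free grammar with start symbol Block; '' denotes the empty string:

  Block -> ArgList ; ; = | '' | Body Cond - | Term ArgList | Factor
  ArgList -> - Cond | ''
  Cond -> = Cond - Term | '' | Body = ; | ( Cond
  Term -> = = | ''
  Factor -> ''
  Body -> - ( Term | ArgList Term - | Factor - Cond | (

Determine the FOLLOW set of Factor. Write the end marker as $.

In Block -> Factor: Factor is at the end, add FOLLOW(Block) = { $ }.
In Body -> Factor - Cond: add FIRST(- Cond) = { - }.
Union: FOLLOW(Factor) = { $, - }.

{ $, - }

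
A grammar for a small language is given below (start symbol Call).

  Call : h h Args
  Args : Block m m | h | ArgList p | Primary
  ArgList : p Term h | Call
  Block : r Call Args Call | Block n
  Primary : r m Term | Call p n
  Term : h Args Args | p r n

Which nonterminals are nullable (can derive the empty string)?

{ } (none)

No nonterminal has an empty production or an RHS whose symbols are all nullable.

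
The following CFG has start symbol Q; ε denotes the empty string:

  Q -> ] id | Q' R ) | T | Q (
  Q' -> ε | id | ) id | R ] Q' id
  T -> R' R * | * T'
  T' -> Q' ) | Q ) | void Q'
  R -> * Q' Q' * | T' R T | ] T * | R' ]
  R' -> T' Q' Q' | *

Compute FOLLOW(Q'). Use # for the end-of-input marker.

In Q -> Q' R ): add FIRST(R )) = { ), *, ], id, void }.
In Q' -> R ] Q' id: add FIRST(id) = { id }.
In T' -> Q' ): add FIRST()) = { ) }.
In T' -> void Q': Q' is at the end, add FOLLOW(T') = { #, (, ), *, ], id, void }.
In R -> * Q' Q' *: add FIRST(Q' *) = { ), *, ], id, void }.
In R -> * Q' Q' *: add FIRST(*) = { * }.
In R' -> T' Q' Q': add FIRST(Q')\{ε} = { ), *, ], id, void }.
  Since Q' is nullable, also add FOLLOW(R') = { ), *, ], id, void }.
In R' -> T' Q' Q': Q' is at the end, add FOLLOW(R') = { ), *, ], id, void }.
Union: FOLLOW(Q') = { #, (, ), *, ], id, void }.

{ #, (, ), *, ], id, void }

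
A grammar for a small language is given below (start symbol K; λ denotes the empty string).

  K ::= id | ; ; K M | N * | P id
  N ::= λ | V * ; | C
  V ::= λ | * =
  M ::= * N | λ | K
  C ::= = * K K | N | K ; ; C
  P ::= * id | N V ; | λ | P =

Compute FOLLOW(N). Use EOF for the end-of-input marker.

In K ::= N *: add FIRST(*) = { * }.
In M ::= * N: N is at the end, add FOLLOW(M) = { EOF, *, ;, =, id }.
In C ::= N: N is at the end, add FOLLOW(C) = { EOF, *, ;, =, id }.
In P ::= N V ;: add FIRST(V ;) = { *, ; }.
Union: FOLLOW(N) = { EOF, *, ;, =, id }.

{ EOF, *, ;, =, id }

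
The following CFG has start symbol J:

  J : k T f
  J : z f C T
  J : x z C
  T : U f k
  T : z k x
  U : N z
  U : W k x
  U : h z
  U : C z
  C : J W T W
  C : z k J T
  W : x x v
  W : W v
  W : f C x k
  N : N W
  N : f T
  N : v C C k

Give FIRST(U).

From U : N z: add FIRST(N) = { f, v }.
From U : W k x: add FIRST(W) = { f, x }.
U : h z contributes {h}.
From U : C z: add FIRST(C) = { k, x, z }.
Union: FIRST(U) = { f, h, k, v, x, z }.

{ f, h, k, v, x, z }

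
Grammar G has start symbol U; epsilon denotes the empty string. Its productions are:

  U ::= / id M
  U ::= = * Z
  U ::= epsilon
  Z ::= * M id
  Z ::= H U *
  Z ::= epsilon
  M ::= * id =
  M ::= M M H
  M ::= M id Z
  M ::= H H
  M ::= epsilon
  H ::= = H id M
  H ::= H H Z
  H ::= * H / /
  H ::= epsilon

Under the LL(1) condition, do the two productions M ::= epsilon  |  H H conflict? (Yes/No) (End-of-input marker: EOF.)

FIRST(epsilon) = { epsilon } and FIRST(H H) = { *, /, =, epsilon }.
Both alternatives are nullable, violating the LL(1) condition.

Yes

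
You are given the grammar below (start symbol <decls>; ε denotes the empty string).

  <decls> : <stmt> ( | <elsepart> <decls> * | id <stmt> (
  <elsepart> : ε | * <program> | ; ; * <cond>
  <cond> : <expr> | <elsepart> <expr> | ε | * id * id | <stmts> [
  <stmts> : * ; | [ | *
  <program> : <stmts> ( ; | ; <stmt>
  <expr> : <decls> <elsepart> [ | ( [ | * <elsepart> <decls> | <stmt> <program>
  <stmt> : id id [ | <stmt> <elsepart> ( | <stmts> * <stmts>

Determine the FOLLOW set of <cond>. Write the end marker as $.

In <elsepart> : ; ; * <cond>: <cond> is at the end, add FOLLOW(<elsepart>) = { (, *, ;, [, id }.
Union: FOLLOW(<cond>) = { (, *, ;, [, id }.

{ (, *, ;, [, id }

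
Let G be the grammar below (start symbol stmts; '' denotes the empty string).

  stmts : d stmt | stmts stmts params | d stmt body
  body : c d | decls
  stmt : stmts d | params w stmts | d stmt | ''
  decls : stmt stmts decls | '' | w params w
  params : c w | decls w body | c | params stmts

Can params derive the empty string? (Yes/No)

No

Nullable nonterminals: body, decls, stmt.
No production of params has an RHS whose symbols are all nullable, so params is not nullable.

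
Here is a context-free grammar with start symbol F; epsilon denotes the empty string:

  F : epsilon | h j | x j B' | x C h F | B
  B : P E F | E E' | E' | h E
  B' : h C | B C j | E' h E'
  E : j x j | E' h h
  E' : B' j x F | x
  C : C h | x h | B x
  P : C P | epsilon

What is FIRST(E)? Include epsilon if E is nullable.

E : j x j contributes {j}.
From E : E' h h: add FIRST(E') = { h, j, x }.
Union: FIRST(E) = { h, j, x }.

{ h, j, x }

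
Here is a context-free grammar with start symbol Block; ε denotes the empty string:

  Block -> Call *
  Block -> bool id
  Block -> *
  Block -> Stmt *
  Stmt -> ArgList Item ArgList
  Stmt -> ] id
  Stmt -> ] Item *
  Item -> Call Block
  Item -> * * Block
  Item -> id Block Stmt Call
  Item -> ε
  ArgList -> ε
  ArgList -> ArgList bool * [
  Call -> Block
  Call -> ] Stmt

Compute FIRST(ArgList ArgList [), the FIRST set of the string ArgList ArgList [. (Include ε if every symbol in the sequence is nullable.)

Add FIRST(ArgList)\{ε} = { bool }; ArgList is nullable, continue.
Add FIRST(ArgList)\{ε} = { bool }; ArgList is nullable, continue.
[ is a terminal; add {[} and stop.

{ [, bool }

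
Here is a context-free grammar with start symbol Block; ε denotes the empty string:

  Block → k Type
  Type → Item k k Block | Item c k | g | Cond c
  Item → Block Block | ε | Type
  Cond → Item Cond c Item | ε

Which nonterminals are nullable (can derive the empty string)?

Directly nullable (have an ε-production): Item, Cond.
No other nonterminal has a production whose RHS symbols are all nullable.

{ Cond, Item }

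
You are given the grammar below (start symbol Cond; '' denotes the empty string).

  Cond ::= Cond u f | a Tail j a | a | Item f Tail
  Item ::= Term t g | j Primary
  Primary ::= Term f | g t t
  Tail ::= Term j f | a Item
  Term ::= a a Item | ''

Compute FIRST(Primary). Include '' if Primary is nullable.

From Primary ::= Term f: Term nullable, take FIRST(Term) ∪ {f} = { a, f }.
Primary ::= g t t contributes {g}.
Union: FIRST(Primary) = { a, f, g }.

{ a, f, g }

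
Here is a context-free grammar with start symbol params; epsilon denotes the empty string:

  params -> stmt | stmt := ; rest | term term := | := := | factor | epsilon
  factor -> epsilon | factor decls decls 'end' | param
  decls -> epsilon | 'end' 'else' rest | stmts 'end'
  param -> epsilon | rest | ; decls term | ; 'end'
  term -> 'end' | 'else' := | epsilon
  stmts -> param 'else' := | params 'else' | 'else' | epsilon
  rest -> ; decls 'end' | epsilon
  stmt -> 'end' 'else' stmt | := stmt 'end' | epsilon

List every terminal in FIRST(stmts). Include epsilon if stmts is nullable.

{ 'else', 'end', :=, ;, epsilon }

From stmts -> param 'else' :=: param nullable, take FIRST(param) ∪ {'else'} = { 'else', ; }.
From stmts -> params 'else': params nullable, take FIRST(params) ∪ {'else'} = { 'else', 'end', :=, ; }.
stmts -> 'else' contributes {'else'}.
stmts -> epsilon contributes epsilon.
Union: FIRST(stmts) = { 'else', 'end', :=, ;, epsilon }.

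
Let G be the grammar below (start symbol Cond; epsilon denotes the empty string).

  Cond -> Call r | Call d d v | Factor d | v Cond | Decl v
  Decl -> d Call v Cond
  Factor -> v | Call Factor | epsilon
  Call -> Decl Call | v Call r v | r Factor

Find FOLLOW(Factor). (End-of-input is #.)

In Cond -> Factor d: add FIRST(d) = { d }.
In Factor -> Call Factor: Factor is at the end, add FOLLOW(Factor) = { d, r, v }.
In Call -> r Factor: Factor is at the end, add FOLLOW(Call) = { d, r, v }.
Union: FOLLOW(Factor) = { d, r, v }.

{ d, r, v }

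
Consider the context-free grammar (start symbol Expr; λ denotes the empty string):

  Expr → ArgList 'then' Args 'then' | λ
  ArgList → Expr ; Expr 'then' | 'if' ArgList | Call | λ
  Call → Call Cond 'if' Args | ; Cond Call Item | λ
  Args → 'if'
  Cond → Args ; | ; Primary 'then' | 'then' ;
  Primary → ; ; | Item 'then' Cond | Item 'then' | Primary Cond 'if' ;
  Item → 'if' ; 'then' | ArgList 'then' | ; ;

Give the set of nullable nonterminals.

{ ArgList, Call, Expr }

Directly nullable (have an λ-production): Expr, ArgList, Call.
No other nonterminal has a production whose RHS symbols are all nullable.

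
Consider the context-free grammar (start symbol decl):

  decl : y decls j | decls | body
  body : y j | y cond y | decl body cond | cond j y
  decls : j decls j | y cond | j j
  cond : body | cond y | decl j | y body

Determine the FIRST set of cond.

From cond : body: add FIRST(body) = { j, y }.
From cond : cond y: add FIRST(cond) = { j, y }.
From cond : decl j: add FIRST(decl) = { j, y }.
cond : y body contributes {y}.
Union: FIRST(cond) = { j, y }.

{ j, y }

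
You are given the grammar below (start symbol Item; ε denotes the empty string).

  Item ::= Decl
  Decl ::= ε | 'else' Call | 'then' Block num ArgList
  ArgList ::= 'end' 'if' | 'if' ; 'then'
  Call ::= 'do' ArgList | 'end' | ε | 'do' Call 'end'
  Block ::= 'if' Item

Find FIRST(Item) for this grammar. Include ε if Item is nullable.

From Item ::= Decl: add FIRST(Decl) = { 'else', 'then', ε } (including ε since Decl is nullable).
Union: FIRST(Item) = { 'else', 'then', ε }.

{ 'else', 'then', ε }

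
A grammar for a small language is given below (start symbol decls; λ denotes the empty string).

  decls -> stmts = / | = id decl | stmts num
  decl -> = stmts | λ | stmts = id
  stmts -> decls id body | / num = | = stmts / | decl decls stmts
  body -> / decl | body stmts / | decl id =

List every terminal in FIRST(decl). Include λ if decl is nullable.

{ /, =, λ }

decl -> = stmts contributes {=}.
decl -> λ contributes λ.
From decl -> stmts = id: add FIRST(stmts) = { /, = }.
Union: FIRST(decl) = { /, =, λ }.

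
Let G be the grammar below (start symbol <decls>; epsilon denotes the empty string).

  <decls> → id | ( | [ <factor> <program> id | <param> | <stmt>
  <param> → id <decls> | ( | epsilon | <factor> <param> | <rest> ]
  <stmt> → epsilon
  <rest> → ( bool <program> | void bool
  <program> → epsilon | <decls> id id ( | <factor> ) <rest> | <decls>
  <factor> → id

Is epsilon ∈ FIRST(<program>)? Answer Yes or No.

Yes

<program> has an epsilon-production, so <program> ⇒ epsilon.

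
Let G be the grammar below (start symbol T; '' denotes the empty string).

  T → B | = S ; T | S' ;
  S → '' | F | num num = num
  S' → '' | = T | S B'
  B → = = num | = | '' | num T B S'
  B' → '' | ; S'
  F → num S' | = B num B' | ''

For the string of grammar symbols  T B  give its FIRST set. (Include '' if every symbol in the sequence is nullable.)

{ ;, =, num, '' }

Add FIRST(T)\{''} = { ;, =, num }; T is nullable, continue.
Add FIRST(B)\{''} = { =, num }; B is nullable, continue.
Every symbol is nullable, so include ''.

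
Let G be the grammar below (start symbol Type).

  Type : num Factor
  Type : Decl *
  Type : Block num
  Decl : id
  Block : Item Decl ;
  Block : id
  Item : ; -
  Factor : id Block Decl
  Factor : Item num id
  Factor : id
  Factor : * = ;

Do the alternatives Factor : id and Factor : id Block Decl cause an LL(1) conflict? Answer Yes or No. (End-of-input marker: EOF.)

FIRST(id) = { id } and FIRST(id Block Decl) = { id }.
Both contain id, so the two alternatives are not disjoint — LL(1) conflict.

Yes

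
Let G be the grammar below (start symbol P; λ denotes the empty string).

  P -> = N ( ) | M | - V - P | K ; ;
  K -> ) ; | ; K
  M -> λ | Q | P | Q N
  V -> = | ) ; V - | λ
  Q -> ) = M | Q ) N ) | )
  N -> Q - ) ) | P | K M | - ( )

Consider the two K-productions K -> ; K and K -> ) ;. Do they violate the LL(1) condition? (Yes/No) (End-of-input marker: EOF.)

FIRST(; K) = { ; } and FIRST() ;) = { ) }.
The FIRST sets are disjoint and neither alternative is nullable — no conflict.

No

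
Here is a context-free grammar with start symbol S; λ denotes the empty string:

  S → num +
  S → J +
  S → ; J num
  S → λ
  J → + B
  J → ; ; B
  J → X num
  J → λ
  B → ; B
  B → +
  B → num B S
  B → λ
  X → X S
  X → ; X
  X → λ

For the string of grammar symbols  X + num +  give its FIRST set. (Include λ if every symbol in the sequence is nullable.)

Add FIRST(X)\{λ} = { +, ;, num }; X is nullable, continue.
+ is a terminal; add {+} and stop.

{ +, ;, num }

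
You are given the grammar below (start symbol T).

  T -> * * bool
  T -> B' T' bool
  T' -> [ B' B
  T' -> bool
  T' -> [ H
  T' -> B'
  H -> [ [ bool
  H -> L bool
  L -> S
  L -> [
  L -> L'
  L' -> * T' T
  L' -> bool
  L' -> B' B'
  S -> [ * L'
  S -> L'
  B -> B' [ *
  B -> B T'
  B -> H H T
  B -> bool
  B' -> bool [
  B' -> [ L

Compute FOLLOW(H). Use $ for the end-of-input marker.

In T' -> [ H: H is at the end, add FOLLOW(T') = { *, [, bool }.
In B -> H H T: add FIRST(H T) = { *, [, bool }.
In B -> H H T: add FIRST(T) = { *, [, bool }.
Union: FOLLOW(H) = { *, [, bool }.

{ *, [, bool }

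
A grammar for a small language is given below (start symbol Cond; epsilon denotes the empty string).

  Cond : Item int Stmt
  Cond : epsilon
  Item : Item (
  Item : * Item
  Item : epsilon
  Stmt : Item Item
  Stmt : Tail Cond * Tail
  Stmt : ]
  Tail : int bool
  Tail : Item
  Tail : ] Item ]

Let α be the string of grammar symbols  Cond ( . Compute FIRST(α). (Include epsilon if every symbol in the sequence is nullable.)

Add FIRST(Cond)\{epsilon} = { (, *, int }; Cond is nullable, continue.
( is a terminal; add {(} and stop.

{ (, *, int }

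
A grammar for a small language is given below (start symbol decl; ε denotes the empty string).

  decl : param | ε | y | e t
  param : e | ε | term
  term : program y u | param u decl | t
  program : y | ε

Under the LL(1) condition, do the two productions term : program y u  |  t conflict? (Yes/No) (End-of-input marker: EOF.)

FIRST(program y u) = { y } and FIRST(t) = { t }.
The FIRST sets are disjoint and neither alternative is nullable — no conflict.

No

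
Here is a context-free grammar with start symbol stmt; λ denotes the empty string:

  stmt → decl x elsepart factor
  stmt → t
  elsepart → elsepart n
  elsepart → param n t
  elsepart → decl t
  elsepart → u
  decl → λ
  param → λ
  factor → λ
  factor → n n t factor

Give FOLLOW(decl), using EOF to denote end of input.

{ t, x }

In stmt → decl x elsepart factor: add FIRST(x elsepart factor) = { x }.
In elsepart → decl t: add FIRST(t) = { t }.
Union: FOLLOW(decl) = { t, x }.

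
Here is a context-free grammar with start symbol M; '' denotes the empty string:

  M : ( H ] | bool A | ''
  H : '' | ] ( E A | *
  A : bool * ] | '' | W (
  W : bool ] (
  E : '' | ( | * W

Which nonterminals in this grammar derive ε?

Directly nullable (have an ''-production): M, H, A, E.
No other nonterminal has a production whose RHS symbols are all nullable.

{ A, E, H, M }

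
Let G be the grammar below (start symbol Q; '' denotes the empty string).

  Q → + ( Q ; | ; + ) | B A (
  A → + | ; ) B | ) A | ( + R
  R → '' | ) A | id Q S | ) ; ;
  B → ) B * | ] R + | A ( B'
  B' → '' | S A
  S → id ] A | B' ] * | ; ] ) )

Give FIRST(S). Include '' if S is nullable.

S → id ] A contributes {id}.
From S → B' ] *: B' nullable, take FIRST(B') ∪ {]} = { ;, ], id }.
S → ; ] ) ) contributes {;}.
Union: FIRST(S) = { ;, ], id }.

{ ;, ], id }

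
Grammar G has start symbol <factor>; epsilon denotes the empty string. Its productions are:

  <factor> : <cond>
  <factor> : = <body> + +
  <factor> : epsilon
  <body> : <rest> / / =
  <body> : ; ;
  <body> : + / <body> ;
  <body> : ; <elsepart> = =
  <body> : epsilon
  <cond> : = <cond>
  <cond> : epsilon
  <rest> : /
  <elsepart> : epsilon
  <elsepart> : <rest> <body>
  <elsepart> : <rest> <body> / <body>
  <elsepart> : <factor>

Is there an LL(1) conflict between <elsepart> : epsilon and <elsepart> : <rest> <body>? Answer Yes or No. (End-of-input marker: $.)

No

FIRST(epsilon) = { epsilon } and FIRST(<rest> <body>) = { / }.
The first is nullable but FOLLOW(<elsepart>) = { = } is disjoint from FIRST of the second.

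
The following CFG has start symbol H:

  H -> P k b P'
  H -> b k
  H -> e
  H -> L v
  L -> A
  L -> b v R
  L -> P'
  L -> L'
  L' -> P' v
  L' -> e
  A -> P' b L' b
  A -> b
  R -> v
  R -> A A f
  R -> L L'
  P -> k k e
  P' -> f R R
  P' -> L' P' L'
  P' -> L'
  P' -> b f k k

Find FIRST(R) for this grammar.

R -> v contributes {v}.
From R -> A A f: add FIRST(A) = { b, e, f }.
From R -> L L': add FIRST(L) = { b, e, f }.
Union: FIRST(R) = { b, e, f, v }.

{ b, e, f, v }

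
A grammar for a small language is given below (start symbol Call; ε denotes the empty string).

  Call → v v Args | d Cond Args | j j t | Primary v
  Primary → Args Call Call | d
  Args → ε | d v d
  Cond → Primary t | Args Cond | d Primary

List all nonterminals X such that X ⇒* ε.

{ Args }

Directly nullable (have an ε-production): Args.
No other nonterminal has a production whose RHS symbols are all nullable.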